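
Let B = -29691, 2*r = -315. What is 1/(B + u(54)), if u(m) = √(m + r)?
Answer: -6598/195901241 - I*√46/587703723 ≈ -3.368e-5 - 1.154e-8*I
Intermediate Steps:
r = -315/2 (r = (½)*(-315) = -315/2 ≈ -157.50)
u(m) = √(-315/2 + m) (u(m) = √(m - 315/2) = √(-315/2 + m))
1/(B + u(54)) = 1/(-29691 + √(-630 + 4*54)/2) = 1/(-29691 + √(-630 + 216)/2) = 1/(-29691 + √(-414)/2) = 1/(-29691 + (3*I*√46)/2) = 1/(-29691 + 3*I*√46/2)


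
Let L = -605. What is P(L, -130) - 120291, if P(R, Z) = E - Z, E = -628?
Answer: -120789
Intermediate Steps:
P(R, Z) = -628 - Z
P(L, -130) - 120291 = (-628 - 1*(-130)) - 120291 = (-628 + 130) - 120291 = -498 - 120291 = -120789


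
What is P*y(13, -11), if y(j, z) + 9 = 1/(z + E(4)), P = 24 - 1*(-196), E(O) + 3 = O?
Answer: -2002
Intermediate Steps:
E(O) = -3 + O
P = 220 (P = 24 + 196 = 220)
y(j, z) = -9 + 1/(1 + z) (y(j, z) = -9 + 1/(z + (-3 + 4)) = -9 + 1/(z + 1) = -9 + 1/(1 + z))
P*y(13, -11) = 220*((-8 - 9*(-11))/(1 - 11)) = 220*((-8 + 99)/(-10)) = 220*(-⅒*91) = 220*(-91/10) = -2002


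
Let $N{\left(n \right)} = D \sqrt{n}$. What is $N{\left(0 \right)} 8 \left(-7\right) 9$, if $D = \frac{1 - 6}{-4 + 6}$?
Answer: $0$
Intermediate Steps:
$D = - \frac{5}{2} \approx -2.5$
$N{\left(n \right)} = - \frac{5 \sqrt{n}}{2}$
$N{\left(0 \right)} 8 \left(-7\right) 9 = - \frac{5 \sqrt{0}}{2} \cdot 8 \left(-7\right) 9 = \left(- \frac{5}{2}\right) 0 \left(\left(-56\right) 9\right) = 0 \left(-504\right) = 0$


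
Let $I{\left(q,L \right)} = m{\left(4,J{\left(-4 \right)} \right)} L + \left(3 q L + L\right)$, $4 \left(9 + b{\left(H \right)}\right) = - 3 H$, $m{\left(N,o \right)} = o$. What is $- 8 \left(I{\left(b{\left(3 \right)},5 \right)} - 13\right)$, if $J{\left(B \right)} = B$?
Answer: $1574$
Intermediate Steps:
$b{\left(H \right)} = -9 - \frac{3 H}{4}$ ($b{\left(H \right)} = -9 + \frac{\left(-3\right) H}{4} = -9 - \frac{3 H}{4}$)
$I{\left(q,L \right)} = - 3 L + 3 L q$ ($I{\left(q,L \right)} = - 4 L + \left(3 q L + L\right) = - 4 L + \left(3 L q + L\right) = - 4 L + \left(L + 3 L q\right) = - 3 L + 3 L q$)
$- 8 \left(I{\left(b{\left(3 \right)},5 \right)} - 13\right) = - 8 \left(3 \cdot 5 \left(-1 - \frac{45}{4}\right) - 13\right) = - 8 \left(3 \cdot 5 \left(- \frac{49}{4}\right) - 13\right) = - 8 \left(- \frac{735}{4} - 13\right) = \left(-8\right) \left(- \frac{787}{4}\right) = 1574$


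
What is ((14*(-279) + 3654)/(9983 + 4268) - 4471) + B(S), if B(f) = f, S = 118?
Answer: -62034855/14251 ≈ -4353.0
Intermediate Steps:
((14*(-279) + 3654)/(9983 + 4268) - 4471) + B(S) = ((14*(-279) + 3654)/(9983 + 4268) - 4471) + 118 = ((-3906 + 3654)/14251 - 4471) + 118 = (-252*1/14251 - 4471) + 118 = (-252/14251 - 4471) + 118 = -63716473/14251 + 118 = -62034855/14251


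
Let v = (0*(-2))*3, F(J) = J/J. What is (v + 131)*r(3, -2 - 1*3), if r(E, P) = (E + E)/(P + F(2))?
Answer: -393/2 ≈ -196.50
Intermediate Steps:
F(J) = 1
r(E, P) = 2*E/(1 + P) (r(E, P) = (E + E)/(P + 1) = (2*E)/(1 + P) = 2*E/(1 + P))
v = 0 (v = 0*3 = 0)
(v + 131)*r(3, -2 - 1*3) = (0 + 131)*(2*3/(1 + (-2 - 1*3))) = 131*(2*3/(1 + (-2 - 3))) = 131*(2*3/(1 - 5)) = 131*(2*3/(-4)) = 131*(2*3*(-¼)) = 131*(-3/2) = -393/2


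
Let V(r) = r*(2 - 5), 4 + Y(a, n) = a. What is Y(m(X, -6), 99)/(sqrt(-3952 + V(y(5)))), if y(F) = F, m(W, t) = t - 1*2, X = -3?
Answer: 12*I*sqrt(3967)/3967 ≈ 0.19052*I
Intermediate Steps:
m(W, t) = -2 + t (m(W, t) = t - 2 = -2 + t)
Y(a, n) = -4 + a
V(r) = -3*r (V(r) = r*(-3) = -3*r)
Y(m(X, -6), 99)/(sqrt(-3952 + V(y(5)))) = (-4 + (-2 - 6))/(sqrt(-3952 - 3*5)) = (-4 - 8)/(sqrt(-3952 - 15)) = -12*(-I*sqrt(3967)/3967) = -(-12)*I*sqrt(3967)/3967 = 12*I*sqrt(3967)/3967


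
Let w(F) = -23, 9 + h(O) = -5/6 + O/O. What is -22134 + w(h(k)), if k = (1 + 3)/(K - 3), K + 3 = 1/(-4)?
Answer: -22157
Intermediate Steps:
K = -13/4 (K = -3 + 1/(-4) = -3 - ¼ = -13/4 ≈ -3.2500)
k = -16/25 (k = (1 + 3)/(-13/4 - 3) = 4/(-25/4) = 4*(-4/25) = -16/25 ≈ -0.64000)
h(O) = -53/6 (h(O) = -9 + (-5/6 + O/O) = -9 + (-5*⅙ + 1) = -9 + (-⅚ + 1) = -9 + ⅙ = -53/6)
-22134 + w(h(k)) = -22134 - 23 = -22157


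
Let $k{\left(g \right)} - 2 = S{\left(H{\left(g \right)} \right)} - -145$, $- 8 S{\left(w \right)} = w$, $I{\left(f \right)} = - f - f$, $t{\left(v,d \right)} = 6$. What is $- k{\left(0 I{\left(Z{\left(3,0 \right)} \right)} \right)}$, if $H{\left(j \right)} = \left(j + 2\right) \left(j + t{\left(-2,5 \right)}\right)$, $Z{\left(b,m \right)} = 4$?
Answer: $- \frac{291}{2} \approx -145.5$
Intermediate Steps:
$I{\left(f \right)} = - 2 f$
$H{\left(j \right)} = \left(2 + j\right) \left(6 + j\right)$ ($H{\left(j \right)} = \left(j + 2\right) \left(j + 6\right) = \left(2 + j\right) \left(6 + j\right)$)
$S{\left(w \right)} = - \frac{w}{8}$
$k{\left(g \right)} = \frac{291}{2} - g - \frac{g^{2}}{8}$ ($k{\left(g \right)} = 2 - \left(-145 + \frac{12 + g^{2} + 8 g}{8}\right) = 2 - \left(- \frac{287}{2} + g + \frac{g^{2}}{8}\right) = \frac{291}{2} - g - \frac{g^{2}}{8}$)
$- k{\left(0 I{\left(Z{\left(3,0 \right)} \right)} \right)} = - (\frac{291}{2} - 0 \left(\left(-2\right) 4\right) - \frac{\left(0 \left(\left(-2\right) 4\right)\right)^{2}}{8}) = - (\frac{291}{2} - 0 \left(-8\right) - \frac{\left(0 \left(-8\right)\right)^{2}}{8}) = - (\frac{291}{2} - 0 - \frac{0^{2}}{8}) = - (\frac{291}{2} + 0 - 0) = - (\frac{291}{2} + 0 + 0) = \left(-1\right) \frac{291}{2} = - \frac{291}{2}$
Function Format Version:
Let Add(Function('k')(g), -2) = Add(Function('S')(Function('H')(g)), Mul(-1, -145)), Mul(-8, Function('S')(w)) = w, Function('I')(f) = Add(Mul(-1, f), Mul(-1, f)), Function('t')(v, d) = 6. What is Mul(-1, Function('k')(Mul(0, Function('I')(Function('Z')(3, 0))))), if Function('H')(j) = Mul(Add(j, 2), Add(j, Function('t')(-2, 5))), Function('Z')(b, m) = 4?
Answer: Rational(-291, 2) ≈ -145.50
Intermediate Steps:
Function('I')(f) = Mul(-2, f)
Function('H')(j) = Mul(Add(2, j), Add(6, j)) (Function('H')(j) = Mul(Add(j, 2), Add(j, 6)) = Mul(Add(2, j), Add(6, j)))
Function('S')(w) = Mul(Rational(-1, 8), w)
Function('k')(g) = Add(Rational(291, 2), Mul(-1, g), Mul(Rational(-1, 8), Pow(g, 2))) (Function('k')(g) = Add(2, Add(Mul(Rational(-1, 8), Add(12, Pow(g, 2), Mul(8, g))), Mul(-1, -145))) = Add(2, Add(Add(Rational(-3, 2), Mul(-1, g), Mul(Rational(-1, 8), Pow(g, 2))), 145)) = Add(2, Add(Rational(287, 2), Mul(-1, g), Mul(Rational(-1, 8), Pow(g, 2)))) = Add(Rational(291, 2), Mul(-1, g), Mul(Rational(-1, 8), Pow(g, 2))))
Mul(-1, Function('k')(Mul(0, Function('I')(Function('Z')(3, 0))))) = Mul(-1, Add(Rational(291, 2), Mul(-1, Mul(0, Mul(-2, 4))), Mul(Rational(-1, 8), Pow(Mul(0, Mul(-2, 4)), 2)))) = Mul(-1, Add(Rational(291, 2), Mul(-1, Mul(0, -8)), Mul(Rational(-1, 8), Pow(Mul(0, -8), 2)))) = Mul(-1, Add(Rational(291, 2), Mul(-1, 0), Mul(Rational(-1, 8), Pow(0, 2)))) = Mul(-1, Add(Rational(291, 2), 0, Mul(Rational(-1, 8), 0))) = Mul(-1, Add(Rational(291, 2), 0, 0)) = Mul(-1, Rational(291, 2)) = Rational(-291, 2)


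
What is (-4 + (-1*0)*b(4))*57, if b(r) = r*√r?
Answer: -228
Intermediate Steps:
b(r) = r^(3/2)
(-4 + (-1*0)*b(4))*57 = (-4 + (-1*0)*4^(3/2))*57 = (-4 + 0*8)*57 = (-4 + 0)*57 = -4*57 = -228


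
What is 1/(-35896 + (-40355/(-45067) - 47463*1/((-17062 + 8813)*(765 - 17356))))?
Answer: -6167831718653/221394966560421664 ≈ -2.7859e-5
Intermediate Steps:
1/(-35896 + (-40355/(-45067) - 47463*1/((-17062 + 8813)*(765 - 17356)))) = 1/(-35896 + (-40355*(-1/45067) - 47463/((-16591*(-8249))))) = 1/(-35896 + (40355/45067 - 47463/136859159)) = 1/(-35896 + 5520812346424/6167831718653) = 1/(-221394966560421664/6167831718653) = -6167831718653/221394966560421664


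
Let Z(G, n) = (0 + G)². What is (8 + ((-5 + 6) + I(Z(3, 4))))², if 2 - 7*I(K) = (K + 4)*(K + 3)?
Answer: 169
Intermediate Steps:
Z(G, n) = G²
I(K) = 2/7 - (3 + K)*(4 + K)/7 (I(K) = 2/7 - (K + 4)*(K + 3)/7 = 2/7 - (4 + K)*(3 + K)/7 = 2/7 - (3 + K)*(4 + K)/7)
(8 + ((-5 + 6) + I(Z(3, 4))))² = (8 + ((-5 + 6) + (-10/7 - 1*3² - (3²)²/7)))² = (8 + (1 + (-10/7 - 1*9 - ⅐*9²)))² = (8 + (1 + (-10/7 - 9 - ⅐*81)))² = (8 + (1 + (-10/7 - 9 - 81/7)))² = (8 + (1 - 22))² = (8 - 21)² = (-13)² = 169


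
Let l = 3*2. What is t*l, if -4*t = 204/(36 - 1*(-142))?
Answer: -153/89 ≈ -1.7191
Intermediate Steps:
l = 6
t = -51/178 (t = -51/(36 - 1*(-142)) = -51/(36 + 142) = -51/178 ≈ -0.28652)
t*l = -51/178*6 = -153/89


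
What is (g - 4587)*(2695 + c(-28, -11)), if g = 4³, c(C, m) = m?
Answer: -12139732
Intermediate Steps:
g = 64
(g - 4587)*(2695 + c(-28, -11)) = (64 - 4587)*(2695 - 11) = -4523*2684 = -12139732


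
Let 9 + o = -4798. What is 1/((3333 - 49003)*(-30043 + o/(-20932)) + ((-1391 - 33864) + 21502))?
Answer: 10466/14359766128717 ≈ 7.2884e-10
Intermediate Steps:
o = -4807 (o = -9 - 4798 = -4807)
1/((3333 - 49003)*(-30043 + o/(-20932)) + ((-1391 - 33864) + 21502)) = 1/((3333 - 49003)*(-30043 - 4807/(-20932)) + ((-1391 - 33864) + 21502)) = 1/(-45670*(-30043 - 4807*(-1/20932)) + (-35255 + 21502)) = 1/(-45670*(-30043 + 4807/20932) - 13753) = 1/(-45670*(-628855269/20932) - 13753) = 1/(14359910067615/10466 - 13753) = 1/(14359766128717/10466) = 10466/14359766128717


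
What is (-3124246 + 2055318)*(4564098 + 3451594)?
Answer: -8568197618176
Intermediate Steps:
(-3124246 + 2055318)*(4564098 + 3451594) = -1068928*8015692 = -8568197618176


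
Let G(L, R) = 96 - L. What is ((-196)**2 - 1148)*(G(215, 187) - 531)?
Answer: -24224200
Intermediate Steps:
((-196)**2 - 1148)*(G(215, 187) - 531) = ((-196)**2 - 1148)*((96 - 1*215) - 531) = (38416 - 1148)*((96 - 215) - 531) = 37268*(-119 - 531) = 37268*(-650) = -24224200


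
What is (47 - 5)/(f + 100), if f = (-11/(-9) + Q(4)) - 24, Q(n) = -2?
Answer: 378/677 ≈ 0.55835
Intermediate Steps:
f = -223/9 (f = (-11/(-9) - 2) - 24 = (-11*(-⅑) - 2) - 24 = (11/9 - 2) - 24 = -7/9 - 24 = -223/9 ≈ -24.778)
(47 - 5)/(f + 100) = (47 - 5)/(-223/9 + 100) = 42/(677/9) = 42*(9/677) = 378/677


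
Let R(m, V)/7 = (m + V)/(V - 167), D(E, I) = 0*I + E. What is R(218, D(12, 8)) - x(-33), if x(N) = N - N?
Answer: -322/31 ≈ -10.387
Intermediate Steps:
x(N) = 0
D(E, I) = E (D(E, I) = 0 + E = E)
R(m, V) = 7*(V + m)/(-167 + V) (R(m, V) = 7*((m + V)/(V - 167)) = 7*((V + m)/(-167 + V)) = 7*(V + m)/(-167 + V))
R(218, D(12, 8)) - x(-33) = 7*(12 + 218)/(-167 + 12) - 1*0 = 7*230/(-155) + 0 = 7*(-1/155)*230 + 0 = -322/31 + 0 = -322/31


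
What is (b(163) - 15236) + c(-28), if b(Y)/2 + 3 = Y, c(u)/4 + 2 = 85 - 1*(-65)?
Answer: -14324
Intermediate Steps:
c(u) = 592 (c(u) = -8 + 4*(85 - 1*(-65)) = -8 + 4*(85 + 65) = -8 + 4*150 = -8 + 600 = 592)
b(Y) = -6 + 2*Y
(b(163) - 15236) + c(-28) = ((-6 + 2*163) - 15236) + 592 = ((-6 + 326) - 15236) + 592 = (320 - 15236) + 592 = -14916 + 592 = -14324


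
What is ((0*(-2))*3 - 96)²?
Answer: 9216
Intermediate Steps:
((0*(-2))*3 - 96)² = (0*3 - 96)² = (0 - 96)² = (-96)² = 9216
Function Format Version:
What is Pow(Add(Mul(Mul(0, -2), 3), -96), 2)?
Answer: 9216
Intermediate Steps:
Pow(Add(Mul(Mul(0, -2), 3), -96), 2) = Pow(Add(Mul(0, 3), -96), 2) = Pow(Add(0, -96), 2) = Pow(-96, 2) = 9216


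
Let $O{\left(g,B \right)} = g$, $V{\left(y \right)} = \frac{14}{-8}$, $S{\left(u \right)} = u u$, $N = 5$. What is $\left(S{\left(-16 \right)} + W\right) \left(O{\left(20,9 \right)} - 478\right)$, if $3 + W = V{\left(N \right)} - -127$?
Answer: $- \frac{346477}{2} \approx -1.7324 \cdot 10^{5}$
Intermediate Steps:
$S{\left(u \right)} = u^{2}$
$V{\left(y \right)} = - \frac{7}{4}$ ($V{\left(y \right)} = 14 \left(- \frac{1}{8}\right) = - \frac{7}{4}$)
$W = \frac{489}{4}$ ($W = -3 - - \frac{501}{4} = -3 + \left(- \frac{7}{4} + 127\right) = -3 + \frac{501}{4} = \frac{489}{4} \approx 122.25$)
$\left(S{\left(-16 \right)} + W\right) \left(O{\left(20,9 \right)} - 478\right) = \left(\left(-16\right)^{2} + \frac{489}{4}\right) \left(20 - 478\right) = \left(256 + \frac{489}{4}\right) \left(-458\right) = \frac{1513}{4} \left(-458\right) = - \frac{346477}{2}$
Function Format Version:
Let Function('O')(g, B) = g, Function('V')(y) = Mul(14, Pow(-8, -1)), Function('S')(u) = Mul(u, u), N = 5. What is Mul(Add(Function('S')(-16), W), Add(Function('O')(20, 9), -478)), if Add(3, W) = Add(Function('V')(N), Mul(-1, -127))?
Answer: Rational(-346477, 2) ≈ -1.7324e+5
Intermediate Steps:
Function('S')(u) = Pow(u, 2)
Function('V')(y) = Rational(-7, 4) (Function('V')(y) = Mul(14, Rational(-1, 8)) = Rational(-7, 4))
W = Rational(489, 4) (W = Add(-3, Add(Rational(-7, 4), Mul(-1, -127))) = Add(-3, Add(Rational(-7, 4), 127)) = Add(-3, Rational(501, 4)) = Rational(489, 4) ≈ 122.25)
Mul(Add(Function('S')(-16), W), Add(Function('O')(20, 9), -478)) = Mul(Add(Pow(-16, 2), Rational(489, 4)), Add(20, -478)) = Mul(Add(256, Rational(489, 4)), -458) = Mul(Rational(1513, 4), -458) = Rational(-346477, 2)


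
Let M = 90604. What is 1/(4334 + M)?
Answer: 1/94938 ≈ 1.0533e-5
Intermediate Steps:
1/(4334 + M) = 1/(4334 + 90604) = 1/94938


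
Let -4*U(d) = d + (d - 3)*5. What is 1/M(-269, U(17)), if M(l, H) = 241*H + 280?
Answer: -4/19847 ≈ -0.00020154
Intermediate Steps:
U(d) = 15/4 - 3*d/2 (U(d) = -(d + (d - 3)*5)/4 = -(d + (-3 + d)*5)/4 = -(d + (-15 + 5*d))/4 = -(-15 + 6*d)/4 = 15/4 - 3*d/2)
M(l, H) = 280 + 241*H
1/M(-269, U(17)) = 1/(280 + 241*(15/4 - 3/2*17)) = 1/(280 + 241*(15/4 - 51/2)) = 1/(280 + 241*(-87/4)) = 1/(280 - 20967/4) = 1/(-19847/4) = -4/19847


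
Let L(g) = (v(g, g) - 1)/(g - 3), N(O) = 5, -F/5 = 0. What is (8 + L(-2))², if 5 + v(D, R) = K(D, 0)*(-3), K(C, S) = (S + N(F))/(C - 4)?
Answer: 7569/100 ≈ 75.690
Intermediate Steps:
F = 0 (F = -5*0 = 0)
K(C, S) = (5 + S)/(-4 + C) (K(C, S) = (S + 5)/(C - 4) = (5 + S)/(-4 + C))
v(D, R) = -5 - 15/(-4 + D) (v(D, R) = -5 + ((5 + 0)/(-4 + D))*(-3) = -5 + (5/(-4 + D))*(-3) = -5 - 15/(-4 + D))
L(g) = (-1 + 5*(1 - g)/(-4 + g))/(-3 + g) (L(g) = (5*(1 - g)/(-4 + g) - 1)/(g - 3) = (-1 + 5*(1 - g)/(-4 + g))/(-3 + g))
(8 + L(-2))² = (8 + 3*(3 - 2*(-2))/((-4 - 2)*(-3 - 2)))² = (8 + 3*(3 + 4)/(-6*(-5)))² = (8 + 3*(-⅙)*(-⅕)*7)² = (8 + 7/10)² = (87/10)² = 7569/100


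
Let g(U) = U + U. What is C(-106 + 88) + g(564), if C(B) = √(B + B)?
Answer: 1128 + 6*I ≈ 1128.0 + 6.0*I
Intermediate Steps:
C(B) = √2*√B (C(B) = √(2*B) = √2*√B)
g(U) = 2*U
C(-106 + 88) + g(564) = √2*√(-106 + 88) + 2*564 = √2*√(-18) + 1128 = √2*(3*I*√2) + 1128 = 6*I + 1128 = 1128 + 6*I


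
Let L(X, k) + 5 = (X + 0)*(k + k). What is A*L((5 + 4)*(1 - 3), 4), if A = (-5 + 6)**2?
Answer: -149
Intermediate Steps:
A = 1 (A = 1**2 = 1)
L(X, k) = -5 + 2*X*k (L(X, k) = -5 + (X + 0)*(k + k) = -5 + X*(2*k) = -5 + 2*X*k)
A*L((5 + 4)*(1 - 3), 4) = 1*(-5 + 2*((5 + 4)*(1 - 3))*4) = 1*(-5 + 2*(9*(-2))*4) = 1*(-5 + 2*(-18)*4) = 1*(-5 - 144) = 1*(-149) = -149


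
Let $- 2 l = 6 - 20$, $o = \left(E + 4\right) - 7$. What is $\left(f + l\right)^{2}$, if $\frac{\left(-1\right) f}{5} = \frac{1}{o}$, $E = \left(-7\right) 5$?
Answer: $\frac{73441}{1444} \approx 50.859$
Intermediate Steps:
$E = -35$
$o = -38$ ($o = \left(-35 + 4\right) - 7 = -31 - 7 = -38$)
$f = \frac{5}{38}$ ($f = - \frac{5}{-38} = \left(-5\right) \left(- \frac{1}{38}\right) = \frac{5}{38} \approx 0.13158$)
$l = 7$ ($l = - \frac{6 - 20}{2} = \left(- \frac{1}{2}\right) \left(-14\right) = 7$)
$\left(f + l\right)^{2} = \left(\frac{5}{38} + 7\right)^{2} = \left(\frac{271}{38}\right)^{2} = \frac{73441}{1444}$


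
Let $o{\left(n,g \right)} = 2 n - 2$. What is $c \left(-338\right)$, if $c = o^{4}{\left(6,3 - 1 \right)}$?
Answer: $-3380000$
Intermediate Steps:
$o{\left(n,g \right)} = -2 + 2 n$
$c = 10000$ ($c = \left(-2 + 2 \cdot 6\right)^{4} = \left(-2 + 12\right)^{4} = 10^{4} = 10000$)
$c \left(-338\right) = 10000 \left(-338\right) = -3380000$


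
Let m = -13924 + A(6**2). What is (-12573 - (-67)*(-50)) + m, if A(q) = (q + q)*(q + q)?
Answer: -24663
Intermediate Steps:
A(q) = 4*q**2 (A(q) = (2*q)*(2*q) = 4*q**2)
m = -8740 (m = -13924 + 4*(6**2)**2 = -13924 + 4*36**2 = -13924 + 4*1296 = -13924 + 5184 = -8740)
(-12573 - (-67)*(-50)) + m = (-12573 - (-67)*(-50)) - 8740 = (-12573 - 1*3350) - 8740 = (-12573 - 3350) - 8740 = -15923 - 8740 = -24663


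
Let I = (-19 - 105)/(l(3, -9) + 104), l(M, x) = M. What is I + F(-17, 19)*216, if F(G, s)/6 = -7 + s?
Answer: 1663940/107 ≈ 15551.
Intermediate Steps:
F(G, s) = -42 + 6*s (F(G, s) = 6*(-7 + s) = -42 + 6*s)
I = -124/107 (I = (-19 - 105)/(3 + 104) = -124/107 ≈ -1.1589)
I + F(-17, 19)*216 = -124/107 + (-42 + 6*19)*216 = -124/107 + (-42 + 114)*216 = -124/107 + 72*216 = -124/107 + 15552 = 1663940/107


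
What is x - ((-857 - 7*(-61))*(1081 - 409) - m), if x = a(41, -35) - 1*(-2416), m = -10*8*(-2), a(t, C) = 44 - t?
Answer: 291539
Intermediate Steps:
m = 160 (m = -80*(-2) = 160)
x = 2419 (x = (44 - 1*41) - 1*(-2416) = (44 - 41) + 2416 = 3 + 2416 = 2419)
x - ((-857 - 7*(-61))*(1081 - 409) - m) = 2419 - ((-857 - 7*(-61))*(1081 - 409) - 1*160) = 2419 - ((-857 + 427)*672 - 160) = 2419 - (-430*672 - 160) = 2419 - (-288960 - 160) = 2419 - 1*(-289120) = 2419 + 289120 = 291539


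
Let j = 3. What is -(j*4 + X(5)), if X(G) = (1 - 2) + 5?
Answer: -16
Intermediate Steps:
X(G) = 4 (X(G) = -1 + 5 = 4)
-(j*4 + X(5)) = -(3*4 + 4) = -(12 + 4) = -1*16 = -16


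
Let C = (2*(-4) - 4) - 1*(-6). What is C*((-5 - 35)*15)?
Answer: 3600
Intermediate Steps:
C = -6 (C = (-8 - 4) + 6 = -12 + 6 = -6)
C*((-5 - 35)*15) = -6*(-5 - 35)*15 = -(-240)*15 = -6*(-600) = 3600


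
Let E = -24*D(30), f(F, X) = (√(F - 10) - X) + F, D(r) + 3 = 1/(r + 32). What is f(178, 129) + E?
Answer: 3739/31 + 2*√42 ≈ 133.57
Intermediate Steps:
D(r) = -3 + 1/(32 + r) (D(r) = -3 + 1/(r + 32) = -3 + 1/(32 + r))
f(F, X) = F + √(-10 + F) - X (f(F, X) = (√(-10 + F) - X) + F = F + √(-10 + F) - X)
E = 2220/31 (E = -24*(-95 - 3*30)/(32 + 30) = -24*(-95 - 90)/62 = -12*(-185)/31 = -24*(-185/62) = 2220/31 ≈ 71.613)
f(178, 129) + E = (178 + √(-10 + 178) - 1*129) + 2220/31 = (178 + √168 - 129) + 2220/31 = (178 + 2*√42 - 129) + 2220/31 = (49 + 2*√42) + 2220/31 = 3739/31 + 2*√42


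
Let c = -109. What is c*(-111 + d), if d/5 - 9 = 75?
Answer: -33681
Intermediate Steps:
d = 420 (d = 45 + 5*75 = 45 + 375 = 420)
c*(-111 + d) = -109*(-111 + 420) = -109*309 = -33681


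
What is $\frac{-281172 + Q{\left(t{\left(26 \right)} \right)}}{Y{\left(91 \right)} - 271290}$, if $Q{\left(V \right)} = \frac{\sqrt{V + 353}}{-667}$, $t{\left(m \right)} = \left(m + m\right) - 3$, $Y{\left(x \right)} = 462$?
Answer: $\frac{23431}{22569} + \frac{\sqrt{402}}{180642276} \approx 1.0382$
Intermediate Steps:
$t{\left(m \right)} = -3 + 2 m$ ($t{\left(m \right)} = 2 m - 3 = -3 + 2 m$)
$Q{\left(V \right)} = - \frac{\sqrt{353 + V}}{667}$ ($Q{\left(V \right)} = \sqrt{353 + V} \left(- \frac{1}{667}\right) = - \frac{\sqrt{353 + V}}{667}$)
$\frac{-281172 + Q{\left(t{\left(26 \right)} \right)}}{Y{\left(91 \right)} - 271290} = \frac{-281172 - \frac{\sqrt{353 + \left(-3 + 2 \cdot 26\right)}}{667}}{462 - 271290} = \frac{-281172 - \frac{\sqrt{353 + \left(-3 + 52\right)}}{667}}{-270828} = \left(-281172 - \frac{\sqrt{353 + 49}}{667}\right) \left(- \frac{1}{270828}\right) = \left(-281172 - \frac{\sqrt{402}}{667}\right) \left(- \frac{1}{270828}\right) = \frac{23431}{22569} + \frac{\sqrt{402}}{180642276}$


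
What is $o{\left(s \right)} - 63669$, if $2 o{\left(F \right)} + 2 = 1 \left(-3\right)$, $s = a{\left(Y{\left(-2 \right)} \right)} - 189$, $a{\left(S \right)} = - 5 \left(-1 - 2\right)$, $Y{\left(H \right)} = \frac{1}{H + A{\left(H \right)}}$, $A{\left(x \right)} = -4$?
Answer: $- \frac{127343}{2} \approx -63672.0$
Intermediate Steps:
$Y{\left(H \right)} = \frac{1}{-4 + H}$ ($Y{\left(H \right)} = \frac{1}{H - 4} = \frac{1}{-4 + H}$)
$a{\left(S \right)} = 15$ ($a{\left(S \right)} = \left(-5\right) \left(-3\right) = 15$)
$s = -174$ ($s = 15 - 189 = -174$)
$o{\left(F \right)} = - \frac{5}{2}$ ($o{\left(F \right)} = -1 + \frac{1 \left(-3\right)}{2} = -1 + \frac{1}{2} \left(-3\right) = -1 - \frac{3}{2} = - \frac{5}{2}$)
$o{\left(s \right)} - 63669 = - \frac{5}{2} - 63669 = - \frac{127343}{2}$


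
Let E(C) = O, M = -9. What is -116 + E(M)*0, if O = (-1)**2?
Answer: -116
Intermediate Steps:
O = 1
E(C) = 1
-116 + E(M)*0 = -116 + 1*0 = -116 + 0 = -116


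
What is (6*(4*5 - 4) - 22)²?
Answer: 5476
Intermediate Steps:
(6*(4*5 - 4) - 22)² = (6*(20 - 4) - 22)² = (6*16 - 22)² = (96 - 22)² = 74² = 5476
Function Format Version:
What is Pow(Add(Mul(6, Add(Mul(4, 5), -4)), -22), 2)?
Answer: 5476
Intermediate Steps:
Pow(Add(Mul(6, Add(Mul(4, 5), -4)), -22), 2) = Pow(Add(Mul(6, Add(20, -4)), -22), 2) = Pow(Add(Mul(6, 16), -22), 2) = Pow(Add(96, -22), 2) = Pow(74, 2) = 5476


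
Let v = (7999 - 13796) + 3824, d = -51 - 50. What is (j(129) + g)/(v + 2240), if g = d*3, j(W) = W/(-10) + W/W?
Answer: -3149/2670 ≈ -1.1794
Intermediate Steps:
d = -101
j(W) = 1 - W/10 (j(W) = W*(-⅒) + 1 = -W/10 + 1 = 1 - W/10)
g = -303 (g = -101*3 = -303)
v = -1973 (v = -5797 + 3824 = -1973)
(j(129) + g)/(v + 2240) = ((1 - ⅒*129) - 303)/(-1973 + 2240) = ((1 - 129/10) - 303)/267 = (-119/10 - 303)*(1/267) = -3149/10*1/267 = -3149/2670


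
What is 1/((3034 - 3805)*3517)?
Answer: -1/2711607 ≈ -3.6879e-7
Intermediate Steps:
1/((3034 - 3805)*3517) = (1/3517)/(-771) = -1/771*1/3517 = -1/2711607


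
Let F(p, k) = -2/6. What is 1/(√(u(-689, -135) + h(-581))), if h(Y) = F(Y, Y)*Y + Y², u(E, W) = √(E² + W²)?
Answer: √3/√(1013264 + 3*√492946) ≈ 0.0017189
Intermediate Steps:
F(p, k) = -⅓ (F(p, k) = -2*⅙ = -⅓)
h(Y) = Y² - Y/3 (h(Y) = -Y/3 + Y² = Y² - Y/3)
1/(√(u(-689, -135) + h(-581))) = 1/(√(√((-689)² + (-135)²) - 581*(-⅓ - 581))) = 1/(√(√(474721 + 18225) - 581*(-1744/3))) = 1/(√(√492946 + 1013264/3)) = 1/(√(1013264/3 + √492946)) = (1013264/3 + √492946)^(-½)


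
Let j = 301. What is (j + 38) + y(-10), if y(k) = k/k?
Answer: 340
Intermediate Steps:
y(k) = 1
(j + 38) + y(-10) = (301 + 38) + 1 = 339 + 1 = 340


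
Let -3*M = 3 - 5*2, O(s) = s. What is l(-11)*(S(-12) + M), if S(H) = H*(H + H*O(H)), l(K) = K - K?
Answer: 0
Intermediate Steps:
l(K) = 0
M = 7/3 (M = -(3 - 5*2)/3 = -(3 - 10)/3 = -⅓*(-7) = 7/3 ≈ 2.3333)
S(H) = H*(H + H²) (S(H) = H*(H + H*H) = H*(H + H²))
l(-11)*(S(-12) + M) = 0*((-12)²*(1 - 12) + 7/3) = 0*(144*(-11) + 7/3) = 0*(-1584 + 7/3) = 0*(-4745/3) = 0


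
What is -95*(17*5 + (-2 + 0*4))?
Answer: -7885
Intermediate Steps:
-95*(17*5 + (-2 + 0*4)) = -95*(85 + (-2 + 0)) = -95*(85 - 2) = -95*83 = -7885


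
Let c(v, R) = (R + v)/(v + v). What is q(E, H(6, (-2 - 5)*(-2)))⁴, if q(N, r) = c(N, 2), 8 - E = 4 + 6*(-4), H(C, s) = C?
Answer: 50625/614656 ≈ 0.082363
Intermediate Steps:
c(v, R) = (R + v)/(2*v) (c(v, R) = (R + v)/((2*v)) = (R + v)*(1/(2*v)) = (R + v)/(2*v))
E = 28 (E = 8 - (4 + 6*(-4)) = 8 - (4 - 24) = 8 - 1*(-20) = 8 + 20 = 28)
q(N, r) = (2 + N)/(2*N)
q(E, H(6, (-2 - 5)*(-2)))⁴ = ((½)*(2 + 28)/28)⁴ = ((½)*(1/28)*30)⁴ = (15/28)⁴ = 50625/614656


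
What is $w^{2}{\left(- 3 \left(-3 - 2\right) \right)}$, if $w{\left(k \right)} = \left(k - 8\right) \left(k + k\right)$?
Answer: $44100$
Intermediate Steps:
$w{\left(k \right)} = 2 k \left(-8 + k\right)$ ($w{\left(k \right)} = \left(-8 + k\right) 2 k = 2 k \left(-8 + k\right)$)
$w^{2}{\left(- 3 \left(-3 - 2\right) \right)} = \left(2 \left(- 3 \left(-3 - 2\right)\right) \left(-8 - 3 \left(-3 - 2\right)\right)\right)^{2} = \left(2 \left(\left(-3\right) \left(-5\right)\right) \left(-8 - -15\right)\right)^{2} = \left(2 \cdot 15 \left(-8 + 15\right)\right)^{2} = \left(2 \cdot 15 \cdot 7\right)^{2} = 210^{2} = 44100$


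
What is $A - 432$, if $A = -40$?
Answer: $-472$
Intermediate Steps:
$A - 432 = -40 - 432 = -472$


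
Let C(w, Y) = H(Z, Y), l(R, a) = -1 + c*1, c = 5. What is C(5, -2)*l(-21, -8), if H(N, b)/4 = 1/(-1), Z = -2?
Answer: -16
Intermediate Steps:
H(N, b) = -4 (H(N, b) = 4/(-1) = 4*(-1) = -4)
l(R, a) = 4 (l(R, a) = -1 + 5*1 = -1 + 5 = 4)
C(w, Y) = -4
C(5, -2)*l(-21, -8) = -4*4 = -16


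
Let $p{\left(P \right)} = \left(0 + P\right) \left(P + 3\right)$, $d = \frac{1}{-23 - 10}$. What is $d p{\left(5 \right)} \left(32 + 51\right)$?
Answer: $- \frac{3320}{33} \approx -100.61$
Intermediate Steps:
$d = - \frac{1}{33}$ ($d = \frac{1}{-33} = - \frac{1}{33} \approx -0.030303$)
$p{\left(P \right)} = P \left(3 + P\right)$
$d p{\left(5 \right)} \left(32 + 51\right) = - \frac{5 \left(3 + 5\right)}{33} \left(32 + 51\right) = - \frac{5 \cdot 8}{33} \cdot 83 = \left(- \frac{1}{33}\right) 40 \cdot 83 = \left(- \frac{40}{33}\right) 83 = - \frac{3320}{33}$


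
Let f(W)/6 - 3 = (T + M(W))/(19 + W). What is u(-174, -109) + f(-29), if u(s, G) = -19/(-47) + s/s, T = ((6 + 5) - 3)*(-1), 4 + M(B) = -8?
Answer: 1476/47 ≈ 31.404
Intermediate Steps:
M(B) = -12 (M(B) = -4 - 8 = -12)
T = -8 (T = (11 - 3)*(-1) = 8*(-1) = -8)
u(s, G) = 66/47 (u(s, G) = -19*(-1/47) + 1 = 19/47 + 1 = 66/47)
f(W) = 18 - 120/(19 + W) (f(W) = 18 + 6*((-8 - 12)/(19 + W)) = 18 + 6*(-20/(19 + W)) = 18 - 120/(19 + W))
u(-174, -109) + f(-29) = 66/47 + 6*(37 + 3*(-29))/(19 - 29) = 66/47 + 6*(37 - 87)/(-10) = 66/47 + 6*(-⅒)*(-50) = 66/47 + 30 = 1476/47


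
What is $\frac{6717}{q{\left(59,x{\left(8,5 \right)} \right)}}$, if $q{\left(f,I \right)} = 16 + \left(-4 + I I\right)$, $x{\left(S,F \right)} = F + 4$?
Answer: $\frac{2239}{31} \approx 72.226$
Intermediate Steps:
$x{\left(S,F \right)} = 4 + F$
$q{\left(f,I \right)} = 12 + I^{2}$ ($q{\left(f,I \right)} = 16 + \left(-4 + I^{2}\right) = 12 + I^{2}$)
$\frac{6717}{q{\left(59,x{\left(8,5 \right)} \right)}} = \frac{6717}{12 + \left(4 + 5\right)^{2}} = \frac{6717}{12 + 9^{2}} = \frac{6717}{12 + 81} = \frac{6717}{93} = 6717 \cdot \frac{1}{93} = \frac{2239}{31}$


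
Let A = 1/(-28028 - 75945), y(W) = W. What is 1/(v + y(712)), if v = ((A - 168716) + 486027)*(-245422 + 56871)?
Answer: -103973/6220632396054926 ≈ -1.6714e-11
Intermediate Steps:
A = -1/103973 (A = 1/(-103973) = -1/103973 ≈ -9.6179e-6)
v = -6220632470083702/103973 (v = ((-1/103973 - 168716) + 486027)*(-245422 + 56871) = (-17541908669/103973 + 486027)*(-188551) = (32991776602/103973)*(-188551) = -6220632470083702/103973 ≈ -5.9829e+10)
1/(v + y(712)) = 1/(-6220632470083702/103973 + 712) = 1/(-6220632396054926/103973) = -103973/6220632396054926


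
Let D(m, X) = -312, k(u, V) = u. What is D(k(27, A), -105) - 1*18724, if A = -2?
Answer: -19036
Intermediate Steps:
D(k(27, A), -105) - 1*18724 = -312 - 1*18724 = -312 - 18724 = -19036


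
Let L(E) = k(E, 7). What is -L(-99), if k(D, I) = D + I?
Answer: 92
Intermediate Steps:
L(E) = 7 + E (L(E) = E + 7 = 7 + E)
-L(-99) = -(7 - 99) = -1*(-92) = 92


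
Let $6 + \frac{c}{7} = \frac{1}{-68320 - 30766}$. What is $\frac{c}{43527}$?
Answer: $- \frac{378329}{392083302} \approx -0.00096492$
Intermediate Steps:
$c = - \frac{4161619}{99086}$ ($c = -42 + \frac{7}{-68320 - 30766} = -42 + \frac{7}{-99086} = -42 + 7 \left(- \frac{1}{99086}\right) = -42 - \frac{7}{99086} = - \frac{4161619}{99086} \approx -42.0$)
$\frac{c}{43527} = - \frac{4161619}{99086 \cdot 43527} = \left(- \frac{4161619}{99086}\right) \frac{1}{43527} = - \frac{378329}{392083302}$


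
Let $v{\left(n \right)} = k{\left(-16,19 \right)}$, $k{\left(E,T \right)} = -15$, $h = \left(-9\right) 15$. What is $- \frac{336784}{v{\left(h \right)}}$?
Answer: $\frac{336784}{15} \approx 22452.0$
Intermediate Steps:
$h = -135$
$v{\left(n \right)} = -15$
$- \frac{336784}{v{\left(h \right)}} = - \frac{336784}{-15} = \left(-336784\right) \left(- \frac{1}{15}\right) = \frac{336784}{15}$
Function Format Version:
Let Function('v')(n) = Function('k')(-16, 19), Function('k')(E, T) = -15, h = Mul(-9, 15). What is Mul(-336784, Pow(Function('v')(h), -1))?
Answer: Rational(336784, 15) ≈ 22452.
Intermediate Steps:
h = -135
Function('v')(n) = -15
Mul(-336784, Pow(Function('v')(h), -1)) = Mul(-336784, Pow(-15, -1)) = Mul(-336784, Rational(-1, 15)) = Rational(336784, 15)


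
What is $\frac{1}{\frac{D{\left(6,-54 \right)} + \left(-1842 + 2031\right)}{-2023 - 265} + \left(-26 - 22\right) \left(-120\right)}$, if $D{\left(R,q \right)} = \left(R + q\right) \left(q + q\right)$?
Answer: $\frac{2288}{13173507} \approx 0.00017368$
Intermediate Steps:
$D{\left(R,q \right)} = 2 q \left(R + q\right)$ ($D{\left(R,q \right)} = \left(R + q\right) 2 q = 2 q \left(R + q\right)$)
$\frac{1}{\frac{D{\left(6,-54 \right)} + \left(-1842 + 2031\right)}{-2023 - 265} + \left(-26 - 22\right) \left(-120\right)} = \frac{1}{\frac{2 \left(-54\right) \left(6 - 54\right) + \left(-1842 + 2031\right)}{-2023 - 265} + \left(-26 - 22\right) \left(-120\right)} = \frac{1}{\frac{2 \left(-54\right) \left(-48\right) + 189}{-2288} - -5760} = \frac{1}{\left(5184 + 189\right) \left(- \frac{1}{2288}\right) + 5760} = \frac{1}{5373 \left(- \frac{1}{2288}\right) + 5760} = \frac{1}{- \frac{5373}{2288} + 5760} = \frac{1}{\frac{13173507}{2288}} = \frac{2288}{13173507}$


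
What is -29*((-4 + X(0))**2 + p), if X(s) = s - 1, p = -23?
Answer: -58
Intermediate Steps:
X(s) = -1 + s
-29*((-4 + X(0))**2 + p) = -29*((-4 + (-1 + 0))**2 - 23) = -29*((-4 - 1)**2 - 23) = -29*((-5)**2 - 23) = -29*(25 - 23) = -29*2 = -58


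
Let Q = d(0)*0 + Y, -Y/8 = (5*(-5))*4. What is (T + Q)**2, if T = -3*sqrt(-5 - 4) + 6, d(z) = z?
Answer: 649555 - 14508*I ≈ 6.4956e+5 - 14508.0*I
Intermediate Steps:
Y = 800 (Y = -8*5*(-5)*4 = -(-200)*4 = -8*(-100) = 800)
T = 6 - 9*I (T = -9*I + 6 = 6 - 9*I ≈ 6.0 - 9.0*I)
Q = 800 (Q = 0*0 + 800 = 0 + 800 = 800)
(T + Q)**2 = ((6 - 9*I) + 800)**2 = (806 - 9*I)**2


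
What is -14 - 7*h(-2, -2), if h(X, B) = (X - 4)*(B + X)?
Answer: -182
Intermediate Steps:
h(X, B) = (-4 + X)*(B + X)
-14 - 7*h(-2, -2) = -14 - 7*((-2)**2 - 4*(-2) - 4*(-2) - 2*(-2)) = -14 - 7*(4 + 8 + 8 + 4) = -14 - 7*24 = -14 - 168 = -182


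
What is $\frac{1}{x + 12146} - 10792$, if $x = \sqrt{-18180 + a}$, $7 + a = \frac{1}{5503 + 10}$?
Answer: $\frac{- 10792 \sqrt{552760559090} + 722642005703 i}{\sqrt{552760559090} - 66960898 i} \approx -10792.0 - 8.3447 \cdot 10^{-7} i$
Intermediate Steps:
$a = - \frac{38590}{5513}$ ($a = -7 + \frac{1}{5503 + 10} = -7 + \frac{1}{5513} = - \frac{38590}{5513} \approx -6.9998$)
$x = \frac{i \sqrt{552760559090}}{5513}$ ($x = \sqrt{-18180 - \frac{38590}{5513}} = \sqrt{- \frac{100264930}{5513}} = \frac{i \sqrt{552760559090}}{5513} \approx 134.86 i$)
$\frac{1}{x + 12146} - 10792 = \frac{1}{\frac{i \sqrt{552760559090}}{5513} + 12146} - 10792 = \frac{1}{12146 + \frac{i \sqrt{552760559090}}{5513}} - 10792 = -10792 + \frac{1}{12146 + \frac{i \sqrt{552760559090}}{5513}}$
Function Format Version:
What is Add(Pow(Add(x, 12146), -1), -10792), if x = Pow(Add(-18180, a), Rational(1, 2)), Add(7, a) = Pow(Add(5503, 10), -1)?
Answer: Mul(Pow(Add(Pow(552760559090, Rational(1, 2)), Mul(-66960898, I)), -1), Add(Mul(-10792, Pow(552760559090, Rational(1, 2))), Mul(722642005703, I))) ≈ Add(-10792., Mul(-8.3447e-7, I))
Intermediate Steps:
a = Rational(-38590, 5513) (a = Add(-7, Pow(Add(5503, 10), -1)) = Add(-7, Pow(5513, -1)) = Add(-7, Rational(1, 5513)) = Rational(-38590, 5513) ≈ -6.9998)
x = Mul(Rational(1, 5513), I, Pow(552760559090, Rational(1, 2))) (x = Pow(Add(-18180, Rational(-38590, 5513)), Rational(1, 2)) = Pow(Rational(-100264930, 5513), Rational(1, 2)) = Mul(Rational(1, 5513), I, Pow(552760559090, Rational(1, 2))) ≈ Mul(134.86, I))
Add(Pow(Add(x, 12146), -1), -10792) = Add(Pow(Add(Mul(Rational(1, 5513), I, Pow(552760559090, Rational(1, 2))), 12146), -1), -10792) = Add(Pow(Add(12146, Mul(Rational(1, 5513), I, Pow(552760559090, Rational(1, 2)))), -1), -10792) = Add(-10792, Pow(Add(12146, Mul(Rational(1, 5513), I, Pow(552760559090, Rational(1, 2)))), -1))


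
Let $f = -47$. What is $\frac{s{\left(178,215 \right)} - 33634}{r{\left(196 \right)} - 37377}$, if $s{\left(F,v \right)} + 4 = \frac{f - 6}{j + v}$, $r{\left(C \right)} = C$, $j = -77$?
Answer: $\frac{4642097}{5130978} \approx 0.90472$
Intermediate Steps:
$s{\left(F,v \right)} = -4 - \frac{53}{-77 + v}$ ($s{\left(F,v \right)} = -4 + \frac{-47 - 6}{-77 + v} = -4 - \frac{53}{-77 + v}$)
$\frac{s{\left(178,215 \right)} - 33634}{r{\left(196 \right)} - 37377} = \frac{\frac{255 - 860}{-77 + 215} - 33634}{196 - 37377} = \frac{\frac{255 - 860}{138} - 33634}{-37181} = \left(\frac{1}{138} \left(-605\right) - 33634\right) \left(- \frac{1}{37181}\right) = \left(- \frac{605}{138} - 33634\right) \left(- \frac{1}{37181}\right) = \left(- \frac{4642097}{138}\right) \left(- \frac{1}{37181}\right) = \frac{4642097}{5130978}$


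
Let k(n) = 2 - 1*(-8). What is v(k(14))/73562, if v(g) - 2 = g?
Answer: 6/36781 ≈ 0.00016313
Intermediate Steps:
k(n) = 10 (k(n) = 2 + 8 = 10)
v(g) = 2 + g
v(k(14))/73562 = (2 + 10)/73562 = 12*(1/73562) = 6/36781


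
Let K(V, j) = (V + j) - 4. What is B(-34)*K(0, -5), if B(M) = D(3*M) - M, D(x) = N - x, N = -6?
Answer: -1170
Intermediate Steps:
D(x) = -6 - x
K(V, j) = -4 + V + j
B(M) = -6 - 4*M (B(M) = (-6 - 3*M) - M = -6 - 4*M)
B(-34)*K(0, -5) = (-6 - 4*(-34))*(-4 + 0 - 5) = (-6 + 136)*(-9) = 130*(-9) = -1170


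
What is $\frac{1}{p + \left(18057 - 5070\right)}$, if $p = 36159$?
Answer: $\frac{1}{49146} \approx 2.0348 \cdot 10^{-5}$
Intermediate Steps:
$\frac{1}{p + \left(18057 - 5070\right)} = \frac{1}{36159 + \left(18057 - 5070\right)} = \frac{1}{36159 + 12987} = \frac{1}{49146}$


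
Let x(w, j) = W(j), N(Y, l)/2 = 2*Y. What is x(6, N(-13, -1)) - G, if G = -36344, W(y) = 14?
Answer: 36358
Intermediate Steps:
N(Y, l) = 4*Y (N(Y, l) = 2*(2*Y) = 4*Y)
x(w, j) = 14
x(6, N(-13, -1)) - G = 14 - 1*(-36344) = 14 + 36344 = 36358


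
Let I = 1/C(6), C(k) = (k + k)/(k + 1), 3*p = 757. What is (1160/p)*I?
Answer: 2030/757 ≈ 2.6816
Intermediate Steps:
p = 757/3 (p = (⅓)*757 = 757/3 ≈ 252.33)
C(k) = 2*k/(1 + k) (C(k) = (2*k)/(1 + k) = 2*k/(1 + k))
I = 7/12 (I = 1/(2*6/(1 + 6)) = 1/(2*6/7) = 1/(2*6*(⅐)) = 1/(12/7) = 7/12 ≈ 0.58333)
(1160/p)*I = (1160/(757/3))*(7/12) = (1160*(3/757))*(7/12) = (3480/757)*(7/12) = 2030/757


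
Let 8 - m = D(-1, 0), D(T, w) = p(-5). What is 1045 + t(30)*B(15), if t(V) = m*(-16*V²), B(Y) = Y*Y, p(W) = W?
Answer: -42118955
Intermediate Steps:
D(T, w) = -5
m = 13 (m = 8 - 1*(-5) = 8 + 5 = 13)
B(Y) = Y²
t(V) = -208*V² (t(V) = 13*(-16*V²) = -208*V²)
1045 + t(30)*B(15) = 1045 - 208*30²*15² = 1045 - 208*900*225 = 1045 - 187200*225 = 1045 - 42120000 = -42118955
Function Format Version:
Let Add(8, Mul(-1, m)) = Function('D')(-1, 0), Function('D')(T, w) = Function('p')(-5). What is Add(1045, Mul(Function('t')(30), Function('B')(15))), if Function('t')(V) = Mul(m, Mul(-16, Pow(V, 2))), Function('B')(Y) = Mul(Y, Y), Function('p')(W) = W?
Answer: -42118955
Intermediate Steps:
Function('D')(T, w) = -5
m = 13 (m = Add(8, Mul(-1, -5)) = Add(8, 5) = 13)
Function('B')(Y) = Pow(Y, 2)
Function('t')(V) = Mul(-208, Pow(V, 2)) (Function('t')(V) = Mul(13, Mul(-16, Pow(V, 2))) = Mul(-208, Pow(V, 2)))
Add(1045, Mul(Function('t')(30), Function('B')(15))) = Add(1045, Mul(Mul(-208, Pow(30, 2)), Pow(15, 2))) = Add(1045, Mul(Mul(-208, 900), 225)) = Add(1045, Mul(-187200, 225)) = Add(1045, -42120000) = -42118955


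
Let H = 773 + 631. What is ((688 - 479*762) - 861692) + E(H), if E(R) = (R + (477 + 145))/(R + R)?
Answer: -1721305795/1404 ≈ -1.2260e+6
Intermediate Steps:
H = 1404
E(R) = (622 + R)/(2*R) (E(R) = (R + 622)/((2*R)) = (622 + R)*(1/(2*R)) = (622 + R)/(2*R))
((688 - 479*762) - 861692) + E(H) = ((688 - 479*762) - 861692) + (1/2)*(622 + 1404)/1404 = ((688 - 364998) - 861692) + (1/2)*(1/1404)*2026 = (-364310 - 861692) + 1013/1404 = -1226002 + 1013/1404 = -1721305795/1404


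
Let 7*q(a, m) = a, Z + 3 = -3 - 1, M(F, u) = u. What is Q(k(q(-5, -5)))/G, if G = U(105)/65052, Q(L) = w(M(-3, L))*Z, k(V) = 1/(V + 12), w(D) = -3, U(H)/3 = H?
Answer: 21684/5 ≈ 4336.8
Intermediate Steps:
U(H) = 3*H
Z = -7 (Z = -3 + (-3 - 1) = -3 - 4 = -7)
q(a, m) = a/7
k(V) = 1/(12 + V)
Q(L) = 21 (Q(L) = -3*(-7) = 21)
G = 35/7228 (G = (3*105)/65052 = 315*(1/65052) = 35/7228 ≈ 0.0048423)
Q(k(q(-5, -5)))/G = 21/(35/7228) = 21*(7228/35) = 21684/5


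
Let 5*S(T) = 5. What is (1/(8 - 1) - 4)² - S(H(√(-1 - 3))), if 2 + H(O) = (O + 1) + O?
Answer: 680/49 ≈ 13.878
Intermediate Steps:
H(O) = -1 + 2*O (H(O) = -2 + ((O + 1) + O) = -2 + ((1 + O) + O) = -2 + (1 + 2*O) = -1 + 2*O)
S(T) = 1 (S(T) = (⅕)*5 = 1)
(1/(8 - 1) - 4)² - S(H(√(-1 - 3))) = (1/(8 - 1) - 4)² - 1*1 = (1/7 - 4)² - 1 = (⅐ - 4)² - 1 = (-27/7)² - 1 = 729/49 - 1 = 680/49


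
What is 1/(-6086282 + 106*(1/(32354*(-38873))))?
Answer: -628848521/3827349434088975 ≈ -1.6430e-7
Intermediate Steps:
1/(-6086282 + 106*(1/(32354*(-38873)))) = 1/(-6086282 + 106*((1/32354)*(-1/38873))) = 1/(-6086282 + 106*(-1/1257697042)) = 1/(-6086282 - 53/628848521) = 1/(-3827349434088975/628848521) = -628848521/3827349434088975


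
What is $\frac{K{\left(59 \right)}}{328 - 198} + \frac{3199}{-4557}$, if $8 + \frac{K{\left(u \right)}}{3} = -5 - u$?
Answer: $- \frac{100013}{42315} \approx -2.3635$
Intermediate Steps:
$K{\left(u \right)} = -39 - 3 u$ ($K{\left(u \right)} = -24 + 3 \left(-5 - u\right) = -24 - \left(15 + 3 u\right) = -39 - 3 u$)
$\frac{K{\left(59 \right)}}{328 - 198} + \frac{3199}{-4557} = \frac{-39 - 177}{328 - 198} + \frac{3199}{-4557} = \frac{-39 - 177}{130} + 3199 \left(- \frac{1}{4557}\right) = \left(-216\right) \frac{1}{130} - \frac{457}{651} = - \frac{108}{65} - \frac{457}{651} = - \frac{100013}{42315}$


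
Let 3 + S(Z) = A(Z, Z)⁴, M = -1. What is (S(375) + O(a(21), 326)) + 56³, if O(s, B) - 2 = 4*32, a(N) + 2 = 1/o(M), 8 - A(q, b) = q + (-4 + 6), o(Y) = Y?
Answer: 18539993664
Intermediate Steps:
A(q, b) = 6 - q (A(q, b) = 8 - (q + (-4 + 6)) = 8 - (q + 2) = 8 - (2 + q) = 8 + (-2 - q) = 6 - q)
S(Z) = -3 + (6 - Z)⁴
a(N) = -3 (a(N) = -2 + 1/(-1) = -2 - 1 = -3)
O(s, B) = 130 (O(s, B) = 2 + 4*32 = 2 + 128 = 130)
(S(375) + O(a(21), 326)) + 56³ = ((-3 + (-6 + 375)⁴) + 130) + 56³ = ((-3 + 369⁴) + 130) + 175616 = ((-3 + 18539817921) + 130) + 175616 = (18539817918 + 130) + 175616 = 18539818048 + 175616 = 18539993664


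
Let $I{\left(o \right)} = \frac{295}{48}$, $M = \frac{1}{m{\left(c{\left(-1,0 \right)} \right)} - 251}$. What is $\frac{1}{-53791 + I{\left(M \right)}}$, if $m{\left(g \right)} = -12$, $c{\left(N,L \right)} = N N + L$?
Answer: $- \frac{48}{2581673} \approx -1.8593 \cdot 10^{-5}$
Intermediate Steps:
$c{\left(N,L \right)} = L + N^{2}$ ($c{\left(N,L \right)} = N^{2} + L = L + N^{2}$)
$M = - \frac{1}{263}$ ($M = \frac{1}{-12 - 251} = \frac{1}{-263} = - \frac{1}{263} \approx -0.0038023$)
$I{\left(o \right)} = \frac{295}{48}$ ($I{\left(o \right)} = 295 \cdot \frac{1}{48} = \frac{295}{48}$)
$\frac{1}{-53791 + I{\left(M \right)}} = \frac{1}{-53791 + \frac{295}{48}} = \frac{1}{- \frac{2581673}{48}} = - \frac{48}{2581673}$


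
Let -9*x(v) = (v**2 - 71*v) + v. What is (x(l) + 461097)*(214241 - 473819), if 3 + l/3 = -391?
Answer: -77008399578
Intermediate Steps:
l = -1182 (l = -9 + 3*(-391) = -9 - 1173 = -1182)
x(v) = -v**2/9 + 70*v/9 (x(v) = -((v**2 - 71*v) + v)/9 = -(v**2 - 70*v)/9 = -v**2/9 + 70*v/9)
(x(l) + 461097)*(214241 - 473819) = ((1/9)*(-1182)*(70 - 1*(-1182)) + 461097)*(214241 - 473819) = ((1/9)*(-1182)*(70 + 1182) + 461097)*(-259578) = ((1/9)*(-1182)*1252 + 461097)*(-259578) = (-493288/3 + 461097)*(-259578) = (890003/3)*(-259578) = -77008399578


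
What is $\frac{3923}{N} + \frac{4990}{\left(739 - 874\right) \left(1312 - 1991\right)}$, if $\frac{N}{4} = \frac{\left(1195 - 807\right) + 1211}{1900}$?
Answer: $\frac{11387922109}{9771489} \approx 1165.4$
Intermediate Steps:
$N = \frac{1599}{475}$ ($N = 4 \frac{\left(1195 - 807\right) + 1211}{1900} = 4 \left(388 + 1211\right) \frac{1}{1900} = 4 \cdot 1599 \cdot \frac{1}{1900} = 4 \cdot \frac{1599}{1900} = \frac{1599}{475} \approx 3.3663$)
$\frac{3923}{N} + \frac{4990}{\left(739 - 874\right) \left(1312 - 1991\right)} = \frac{3923}{\frac{1599}{475}} + \frac{4990}{\left(739 - 874\right) \left(1312 - 1991\right)} = 3923 \cdot \frac{475}{1599} + \frac{4990}{\left(-135\right) \left(-679\right)} = \frac{1863425}{1599} + \frac{4990}{91665} = \frac{1863425}{1599} + 4990 \cdot \frac{1}{91665} = \frac{1863425}{1599} + \frac{998}{18333} = \frac{11387922109}{9771489}$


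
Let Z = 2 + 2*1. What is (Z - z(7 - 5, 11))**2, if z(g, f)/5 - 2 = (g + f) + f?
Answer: 15876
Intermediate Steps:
z(g, f) = 10 + 5*g + 10*f (z(g, f) = 10 + 5*((g + f) + f) = 10 + 5*((f + g) + f) = 10 + 5*(g + 2*f) = 10 + (5*g + 10*f) = 10 + 5*g + 10*f)
Z = 4 (Z = 2 + 2 = 4)
(Z - z(7 - 5, 11))**2 = (4 - (10 + 5*(7 - 5) + 10*11))**2 = (4 - (10 + 5*2 + 110))**2 = (4 - (10 + 10 + 110))**2 = (4 - 1*130)**2 = (4 - 130)**2 = (-126)**2 = 15876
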